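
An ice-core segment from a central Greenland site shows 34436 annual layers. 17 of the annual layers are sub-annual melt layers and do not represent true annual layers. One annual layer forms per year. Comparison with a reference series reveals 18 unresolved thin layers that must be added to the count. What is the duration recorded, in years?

Adjusted count: 34436 − 17 + 18 = 34437 annual layers.
With a one-to-one annual layer periodicity this is 34437 years.

34437 years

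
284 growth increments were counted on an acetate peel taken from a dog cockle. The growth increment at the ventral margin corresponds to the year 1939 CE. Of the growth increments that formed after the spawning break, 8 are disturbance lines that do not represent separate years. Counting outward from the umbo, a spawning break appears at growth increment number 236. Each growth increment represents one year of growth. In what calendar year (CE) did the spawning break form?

Between growth increment 236 and the ventral margin there are 284 − 236 = 48 growth increments.
Removing the 8 false growth increments leaves 48 − 8 = 40 true growth increments beyond the spawning break.
1939 − 40 = 1899 CE.

1899 CE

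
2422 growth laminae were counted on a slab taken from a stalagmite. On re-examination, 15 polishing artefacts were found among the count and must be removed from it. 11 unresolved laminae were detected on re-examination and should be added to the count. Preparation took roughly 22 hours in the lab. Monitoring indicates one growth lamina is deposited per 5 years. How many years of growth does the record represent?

12090 years

Correcting the raw count gives 2422 − 15 + 11 = 2418 true growth laminae.
At 5 years per growth lamina, 2418 × 5 = 12090 years.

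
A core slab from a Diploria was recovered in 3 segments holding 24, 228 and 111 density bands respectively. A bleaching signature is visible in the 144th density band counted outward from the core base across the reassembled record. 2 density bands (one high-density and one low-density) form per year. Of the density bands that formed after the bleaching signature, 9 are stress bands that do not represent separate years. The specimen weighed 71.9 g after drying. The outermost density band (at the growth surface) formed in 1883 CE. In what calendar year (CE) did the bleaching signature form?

Total density bands = 24 + 228 + 111 = 363.
The bleaching signature sits at density band 144 from the core base, so 363 − 144 = 219 density bands formed after it.
Excluding 9 false density bands: 219 − 9 = 210.
210 density bands at 2 per year is 210 / 2 = 105 years.
The density band at the growth surface is 1883 CE, so the bleaching signature dates to 1883 − 105 = 1778 CE.

1778 CE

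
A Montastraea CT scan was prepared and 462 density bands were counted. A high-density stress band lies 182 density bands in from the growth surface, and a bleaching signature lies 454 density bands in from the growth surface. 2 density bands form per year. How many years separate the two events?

Separation: 454 − 182 = 272 density bands.
With 2 density bands per year, 272 / 2 = 136 years.

136 years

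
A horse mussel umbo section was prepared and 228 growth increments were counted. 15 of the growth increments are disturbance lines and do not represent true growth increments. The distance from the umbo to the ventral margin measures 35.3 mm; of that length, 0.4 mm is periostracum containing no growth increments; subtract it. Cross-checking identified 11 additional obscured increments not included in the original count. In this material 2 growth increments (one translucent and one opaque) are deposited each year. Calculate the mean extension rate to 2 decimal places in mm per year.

After corrections the count is 228 − 15 + 11 = 224 growth increments.
With 2 growth increments per year, 224 / 2 = 112 years.
Net length = 35.3 − 0.4 = 34.9 mm.
34.9 mm over 112 years gives 34.9 / 112 ≈ 0.31 mm per year.

0.31 mm per year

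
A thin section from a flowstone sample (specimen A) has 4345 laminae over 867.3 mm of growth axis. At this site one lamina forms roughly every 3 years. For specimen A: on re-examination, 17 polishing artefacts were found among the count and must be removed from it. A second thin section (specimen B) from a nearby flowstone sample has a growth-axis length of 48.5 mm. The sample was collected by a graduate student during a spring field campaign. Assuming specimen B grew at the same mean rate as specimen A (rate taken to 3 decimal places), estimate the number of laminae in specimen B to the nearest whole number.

Specimen A: correcting the raw count gives 4345 − 17 = 4328 true laminae.
Specimen A: 4328 laminae at 3 years each span 4328 × 3 = 12984 years.
A: Extension rate ≈ 867.3 / 12984 = 0.067 mm/year.
Specimen B: 48.5 mm / 0.067 mm per year = 723.88 years; at 3 years per lamina that is 723.88 / 3 ≈ 241 laminae.

241 laminae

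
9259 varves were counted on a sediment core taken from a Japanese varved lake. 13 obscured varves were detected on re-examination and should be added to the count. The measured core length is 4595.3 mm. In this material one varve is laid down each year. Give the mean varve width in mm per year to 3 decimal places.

0.496 mm per year

After corrections the count is 9259 + 13 = 9272 varves.
Mean rate = 4595.3 mm / 9272 years ≈ 0.496 mm per year.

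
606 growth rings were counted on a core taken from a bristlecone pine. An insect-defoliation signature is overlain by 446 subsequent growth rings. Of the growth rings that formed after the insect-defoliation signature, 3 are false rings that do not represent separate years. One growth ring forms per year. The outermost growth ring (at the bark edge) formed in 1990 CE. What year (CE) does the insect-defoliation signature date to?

446 growth rings post-date the insect-defoliation signature.
Removing the 3 false growth rings leaves 446 − 3 = 443 true growth rings beyond the insect-defoliation signature.
Counting back 443 years from 1990 CE places the insect-defoliation signature in 1990 − 443 = 1547 CE.

1547 CE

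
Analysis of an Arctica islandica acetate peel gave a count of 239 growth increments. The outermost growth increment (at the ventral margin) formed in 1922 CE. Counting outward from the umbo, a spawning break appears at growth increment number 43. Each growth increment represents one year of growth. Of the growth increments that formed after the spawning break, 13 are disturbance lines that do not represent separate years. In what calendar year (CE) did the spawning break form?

239 − 43 = 196 growth increments lie beyond the spawning break toward the ventral margin.
Removing the 13 false growth increments leaves 196 − 13 = 183 true growth increments beyond the spawning break.
1922 − 183 = 1739 CE.

1739 CE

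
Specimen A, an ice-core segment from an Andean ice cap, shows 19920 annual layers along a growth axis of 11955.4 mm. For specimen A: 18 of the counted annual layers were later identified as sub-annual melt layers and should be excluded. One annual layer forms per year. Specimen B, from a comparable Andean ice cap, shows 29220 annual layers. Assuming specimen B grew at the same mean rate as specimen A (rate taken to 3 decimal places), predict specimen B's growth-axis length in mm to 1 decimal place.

17561.2 mm

Specimen A: correcting the raw count gives 19920 − 18 = 19902 true annual layers.
A: 11955.4 mm over 19902 years gives 11955.4 / 19902 ≈ 0.601 mm/yr.
B's length ≈ 0.601 × 29220 = 17561.2 mm.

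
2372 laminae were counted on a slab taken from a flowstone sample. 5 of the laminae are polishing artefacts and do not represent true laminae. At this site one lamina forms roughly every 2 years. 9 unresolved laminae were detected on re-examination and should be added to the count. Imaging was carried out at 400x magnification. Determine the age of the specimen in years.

4752 years

Correcting the raw count gives 2372 − 5 + 9 = 2376 true laminae.
Multiplying by 2 years per lamina: 2376 × 2 = 4752 years.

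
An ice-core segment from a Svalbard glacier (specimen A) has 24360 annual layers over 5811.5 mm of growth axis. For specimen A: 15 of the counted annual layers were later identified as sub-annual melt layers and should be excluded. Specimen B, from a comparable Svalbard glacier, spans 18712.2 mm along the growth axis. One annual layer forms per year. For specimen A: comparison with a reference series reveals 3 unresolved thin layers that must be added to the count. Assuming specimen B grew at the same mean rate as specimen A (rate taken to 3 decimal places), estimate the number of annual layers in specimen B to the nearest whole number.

Specimen A: true annual layer count = 24360 − 15 + 3 = 24348.
A: Mean rate = 5811.5 mm / 24348 years ≈ 0.239 mm/year.
B spans 18712.2 / 0.239 = 78293.72 years ≈ 78294 annual layers.

78294 annual layers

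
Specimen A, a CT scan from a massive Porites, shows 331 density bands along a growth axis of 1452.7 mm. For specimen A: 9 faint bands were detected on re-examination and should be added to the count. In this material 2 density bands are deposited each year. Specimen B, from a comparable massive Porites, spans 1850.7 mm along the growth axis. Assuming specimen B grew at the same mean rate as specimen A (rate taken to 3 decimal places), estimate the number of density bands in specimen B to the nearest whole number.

433 density bands

Specimen A: true density band count = 331 + 9 = 340.
Specimen A: dividing by 2 density bands per year: 340 / 2 = 170 years.
A: 1452.7 mm over 170 years gives 1452.7 / 170 ≈ 8.545 mm/year.
B spans 1850.7 / 8.545 = 216.58 years; at 2 density bands per year that is 216.58 × 2 ≈ 433 density bands.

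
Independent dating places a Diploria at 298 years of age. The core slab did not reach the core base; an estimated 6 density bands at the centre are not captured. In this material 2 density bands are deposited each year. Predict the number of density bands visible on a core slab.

590 density bands

With 2 density bands per year, 298 years would produce 298 × 2 = 596 density bands.
Less the 6 uncaptured density bands: 596 − 6 = 590.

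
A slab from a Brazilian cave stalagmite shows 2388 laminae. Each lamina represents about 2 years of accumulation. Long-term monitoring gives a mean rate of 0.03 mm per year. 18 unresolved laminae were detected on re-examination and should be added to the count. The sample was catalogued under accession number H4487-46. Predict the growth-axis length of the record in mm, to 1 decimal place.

144.4 mm

Correcting the raw count gives 2388 + 18 = 2406 true laminae.
Multiplying by 2 years per lamina: 2406 × 2 = 4812 years.
4812 years at 0.03 mm/year gives 0.03 × 4812 = 144.4 mm.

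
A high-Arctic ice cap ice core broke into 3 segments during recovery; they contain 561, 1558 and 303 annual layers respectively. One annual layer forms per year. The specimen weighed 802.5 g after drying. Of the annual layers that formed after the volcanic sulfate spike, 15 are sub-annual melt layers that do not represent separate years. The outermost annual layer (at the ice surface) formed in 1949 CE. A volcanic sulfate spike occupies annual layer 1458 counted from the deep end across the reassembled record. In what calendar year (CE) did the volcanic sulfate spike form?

Total annual layers = 561 + 1558 + 303 = 2422.
2422 − 1458 = 964 annual layers lie beyond the volcanic sulfate spike toward the ice surface.
Excluding 15 false annual layers: 964 − 15 = 949.
1949 − 949 = 1000 CE.

1000 CE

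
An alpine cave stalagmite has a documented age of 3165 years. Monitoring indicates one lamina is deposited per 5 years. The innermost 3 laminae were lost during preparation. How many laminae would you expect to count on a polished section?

630 laminae

One lamina every 5 years means 3165 / 5 = 633 laminae.
Subtracting the 3 laminae not captured gives 633 − 3 = 630 laminae in the record.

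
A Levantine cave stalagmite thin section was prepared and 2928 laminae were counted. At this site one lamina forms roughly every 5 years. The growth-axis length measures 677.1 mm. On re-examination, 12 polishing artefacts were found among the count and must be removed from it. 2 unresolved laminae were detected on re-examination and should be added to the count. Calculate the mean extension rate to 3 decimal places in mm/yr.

Adjusted count: 2928 − 12 + 2 = 2918 laminae.
At 5 years per lamina, 2918 × 5 = 14590 years.
677.1 mm over 14590 years gives 677.1 / 14590 ≈ 0.046 mm/yr.

0.046 mm/yr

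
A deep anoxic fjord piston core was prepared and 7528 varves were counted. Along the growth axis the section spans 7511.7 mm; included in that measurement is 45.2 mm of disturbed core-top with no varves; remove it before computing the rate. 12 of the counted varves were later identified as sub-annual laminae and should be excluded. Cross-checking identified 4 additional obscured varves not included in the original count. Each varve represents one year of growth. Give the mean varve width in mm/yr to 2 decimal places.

True varve count = 7528 − 12 + 4 = 7520.
The growth record spans 7511.7 − 45.2 = 7466.5 mm.
7466.5 mm over 7520 years gives 7466.5 / 7520 ≈ 0.99 mm/yr.

0.99 mm/yr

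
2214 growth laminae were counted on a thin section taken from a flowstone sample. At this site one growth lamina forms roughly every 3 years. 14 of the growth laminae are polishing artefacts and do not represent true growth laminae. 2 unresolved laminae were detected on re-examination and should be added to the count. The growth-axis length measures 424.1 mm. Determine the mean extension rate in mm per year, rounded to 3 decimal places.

0.064 mm per year

Adjusted count: 2214 − 14 + 2 = 2202 growth laminae.
Multiplying by 3 years per growth lamina: 2202 × 3 = 6606 years.
424.1 mm over 6606 years gives 424.1 / 6606 ≈ 0.064 mm per year.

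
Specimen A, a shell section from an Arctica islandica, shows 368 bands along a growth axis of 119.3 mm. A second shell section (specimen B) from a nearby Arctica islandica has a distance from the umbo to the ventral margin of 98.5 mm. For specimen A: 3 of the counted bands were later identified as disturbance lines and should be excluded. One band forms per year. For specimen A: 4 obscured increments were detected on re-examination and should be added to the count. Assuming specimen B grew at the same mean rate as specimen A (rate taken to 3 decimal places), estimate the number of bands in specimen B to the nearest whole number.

Specimen A: after corrections the count is 368 − 3 + 4 = 369 bands.
A: Mean rate = 119.3 mm / 369 years ≈ 0.323 mm/year.
B spans 98.5 / 0.323 = 304.95 years ≈ 305 bands.

305 bands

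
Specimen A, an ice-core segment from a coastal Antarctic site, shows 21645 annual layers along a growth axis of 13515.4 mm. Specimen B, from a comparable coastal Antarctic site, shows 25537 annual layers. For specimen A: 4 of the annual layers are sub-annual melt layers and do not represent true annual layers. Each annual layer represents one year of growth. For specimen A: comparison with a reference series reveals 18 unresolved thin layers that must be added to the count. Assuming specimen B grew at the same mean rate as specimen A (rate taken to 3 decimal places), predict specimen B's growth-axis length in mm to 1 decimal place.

15935.1 mm

Specimen A: adjusted count: 21645 − 4 + 18 = 21659 annual layers.
A: Extension rate ≈ 13515.4 / 21659 = 0.624 mm per year.
Length of B = 0.624 × 25537 = 15935.1 mm.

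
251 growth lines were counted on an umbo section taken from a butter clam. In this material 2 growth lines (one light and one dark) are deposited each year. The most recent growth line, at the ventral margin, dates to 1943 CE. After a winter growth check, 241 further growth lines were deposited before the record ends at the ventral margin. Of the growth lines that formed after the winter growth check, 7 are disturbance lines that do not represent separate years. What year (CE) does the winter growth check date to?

There are 241 growth lines younger than the winter growth check.
241 − 7 false = 234 true growth lines after the winter growth check.
Dividing by 2 growth lines per year: 234 / 2 = 117 years.
1943 − 117 = 1826 CE.

1826 CE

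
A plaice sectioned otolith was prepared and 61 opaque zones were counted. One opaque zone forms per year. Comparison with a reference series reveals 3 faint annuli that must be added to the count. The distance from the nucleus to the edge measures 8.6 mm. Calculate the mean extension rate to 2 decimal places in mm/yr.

True opaque zone count = 61 + 3 = 64.
Extension rate ≈ 8.6 / 64 = 0.13 mm/yr.

0.13 mm/yr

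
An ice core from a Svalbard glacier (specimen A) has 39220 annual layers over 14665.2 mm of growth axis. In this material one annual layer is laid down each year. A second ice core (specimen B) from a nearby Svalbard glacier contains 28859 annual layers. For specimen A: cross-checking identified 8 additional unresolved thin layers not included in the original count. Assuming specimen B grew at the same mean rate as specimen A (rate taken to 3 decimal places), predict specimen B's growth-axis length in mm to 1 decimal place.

10793.3 mm

Specimen A: after corrections the count is 39220 + 8 = 39228 annual layers.
A: Mean rate = 14665.2 mm / 39228 years ≈ 0.374 mm per year.
For B, 0.374 mm/year × 28859 years = 10793.3 mm.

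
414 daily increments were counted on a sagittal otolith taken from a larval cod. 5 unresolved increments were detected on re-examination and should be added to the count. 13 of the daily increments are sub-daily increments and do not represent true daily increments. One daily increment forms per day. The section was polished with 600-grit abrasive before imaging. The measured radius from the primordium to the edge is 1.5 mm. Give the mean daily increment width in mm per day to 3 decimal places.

0.004 mm per day

True daily increment count = 414 − 13 + 5 = 406.
Mean rate = 1.5 mm / 406 days ≈ 0.004 mm per day.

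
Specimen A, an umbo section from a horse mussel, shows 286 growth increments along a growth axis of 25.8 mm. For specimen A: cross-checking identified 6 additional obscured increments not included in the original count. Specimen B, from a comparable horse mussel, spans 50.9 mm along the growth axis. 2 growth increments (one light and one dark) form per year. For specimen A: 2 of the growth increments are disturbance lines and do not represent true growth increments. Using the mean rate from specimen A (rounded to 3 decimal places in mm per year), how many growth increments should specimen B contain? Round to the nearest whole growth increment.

572 growth increments

Specimen A: correcting the raw count gives 286 − 2 + 6 = 290 true growth increments.
Specimen A: dividing by 2 growth increments per year: 290 / 2 = 145 years.
A: 25.8 mm over 145 years gives 25.8 / 145 ≈ 0.178 mm per year.
Specimen B: 50.9 mm / 0.178 mm per year = 285.96 years; at 2 growth increments per year that is 285.96 × 2 ≈ 572 growth increments.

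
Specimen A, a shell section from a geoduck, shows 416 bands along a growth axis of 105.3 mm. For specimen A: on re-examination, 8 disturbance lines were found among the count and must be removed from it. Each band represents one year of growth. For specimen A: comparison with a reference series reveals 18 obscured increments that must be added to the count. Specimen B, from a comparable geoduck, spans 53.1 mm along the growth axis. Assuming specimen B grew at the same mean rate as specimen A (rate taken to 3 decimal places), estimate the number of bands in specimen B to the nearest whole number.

Specimen A: after corrections the count is 416 − 8 + 18 = 426 bands.
A: 105.3 mm over 426 years gives 105.3 / 426 ≈ 0.247 mm/year.
B spans 53.1 / 0.247 = 214.98 years ≈ 215 bands.

215 bands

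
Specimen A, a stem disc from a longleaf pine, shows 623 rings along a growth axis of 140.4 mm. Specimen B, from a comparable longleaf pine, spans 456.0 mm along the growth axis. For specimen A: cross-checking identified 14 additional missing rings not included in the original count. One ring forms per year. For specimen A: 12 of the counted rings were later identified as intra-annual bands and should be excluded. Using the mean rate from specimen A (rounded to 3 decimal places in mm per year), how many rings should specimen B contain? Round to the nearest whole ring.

Specimen A: correcting the raw count gives 623 − 12 + 14 = 625 true rings.
A: 140.4 mm over 625 years gives 140.4 / 625 ≈ 0.225 mm/yr.
Specimen B: 456.0 mm / 0.225 mm per year = 2026.67 years ≈ 2027 rings.

2027 rings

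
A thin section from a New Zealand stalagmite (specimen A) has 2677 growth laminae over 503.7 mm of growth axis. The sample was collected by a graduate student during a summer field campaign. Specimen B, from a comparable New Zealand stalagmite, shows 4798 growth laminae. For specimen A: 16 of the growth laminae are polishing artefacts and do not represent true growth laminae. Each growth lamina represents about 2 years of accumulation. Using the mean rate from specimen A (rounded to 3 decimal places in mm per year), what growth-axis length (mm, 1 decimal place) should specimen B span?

911.6 mm

Specimen A: after corrections the count is 2677 − 16 = 2661 growth laminae.
Specimen A: at 2 years per growth lamina, 2661 × 2 = 5322 years.
A: Extension rate ≈ 503.7 / 5322 = 0.095 mm per year.
Specimen B: multiplying by 2 years per growth lamina: 4798 × 2 = 9596 years. For B, 0.095 mm/year × 9596 years = 911.6 mm.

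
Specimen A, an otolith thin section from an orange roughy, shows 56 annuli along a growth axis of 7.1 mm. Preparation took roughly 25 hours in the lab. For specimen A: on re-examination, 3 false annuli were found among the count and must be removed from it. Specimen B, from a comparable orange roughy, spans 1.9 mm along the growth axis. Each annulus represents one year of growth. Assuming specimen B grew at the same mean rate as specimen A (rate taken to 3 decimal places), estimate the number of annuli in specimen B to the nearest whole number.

Specimen A: true annulus count = 56 − 3 = 53.
A: Mean rate = 7.1 mm / 53 years ≈ 0.134 mm/year.
B spans 1.9 / 0.134 = 14.18 years ≈ 14 annuli.

14 annuli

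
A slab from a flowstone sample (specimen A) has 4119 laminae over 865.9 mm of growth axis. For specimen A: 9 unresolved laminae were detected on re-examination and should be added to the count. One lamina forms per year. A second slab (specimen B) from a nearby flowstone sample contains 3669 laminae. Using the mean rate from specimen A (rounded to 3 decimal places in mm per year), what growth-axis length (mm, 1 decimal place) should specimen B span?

770.5 mm

Specimen A: correcting the raw count gives 4119 + 9 = 4128 true laminae.
A: Mean rate = 865.9 mm / 4128 years ≈ 0.210 mm/year.
Length of B = 0.210 × 3669 = 770.5 mm.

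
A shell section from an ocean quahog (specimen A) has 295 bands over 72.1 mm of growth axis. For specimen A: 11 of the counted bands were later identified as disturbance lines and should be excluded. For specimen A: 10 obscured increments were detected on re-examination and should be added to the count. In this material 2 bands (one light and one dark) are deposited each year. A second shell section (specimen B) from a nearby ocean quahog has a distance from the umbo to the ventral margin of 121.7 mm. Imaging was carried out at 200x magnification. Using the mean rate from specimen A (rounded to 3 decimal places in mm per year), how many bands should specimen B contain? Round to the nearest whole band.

Specimen A: adjusted count: 295 − 11 + 10 = 294 bands.
Specimen A: with 2 bands per year, 294 / 2 = 147 years.
A: Extension rate ≈ 72.1 / 147 = 0.490 mm per year.
For B, 121.7 / 0.490 = 248.37 years; at 2 bands per year that is 248.37 × 2 ≈ 497 bands.

497 bands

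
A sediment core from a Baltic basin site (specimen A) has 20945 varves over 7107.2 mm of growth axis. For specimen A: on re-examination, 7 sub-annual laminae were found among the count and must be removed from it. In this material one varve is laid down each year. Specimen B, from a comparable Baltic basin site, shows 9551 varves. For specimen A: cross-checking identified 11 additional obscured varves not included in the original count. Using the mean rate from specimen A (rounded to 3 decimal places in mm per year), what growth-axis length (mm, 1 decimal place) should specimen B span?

3237.8 mm

Specimen A: adjusted count: 20945 − 7 + 11 = 20949 varves.
A: Mean rate = 7107.2 mm / 20949 years ≈ 0.339 mm per year.
For B, 0.339 mm/year × 9551 years = 3237.8 mm.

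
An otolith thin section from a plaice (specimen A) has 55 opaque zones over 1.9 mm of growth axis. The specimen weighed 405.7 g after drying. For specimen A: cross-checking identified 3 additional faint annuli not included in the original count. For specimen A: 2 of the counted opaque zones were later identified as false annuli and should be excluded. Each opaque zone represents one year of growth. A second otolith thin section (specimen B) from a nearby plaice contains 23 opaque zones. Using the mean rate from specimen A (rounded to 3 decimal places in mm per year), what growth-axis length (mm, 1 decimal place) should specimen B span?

Specimen A: true opaque zone count = 55 − 2 + 3 = 56.
A: 1.9 mm over 56 years gives 1.9 / 56 ≈ 0.034 mm/yr.
B's length ≈ 0.034 × 23 = 0.8 mm.

0.8 mm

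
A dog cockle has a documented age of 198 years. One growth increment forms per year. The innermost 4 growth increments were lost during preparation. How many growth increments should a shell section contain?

Expected growth increments over 198 years: 198.
198 − 4 missed = 194 growth increments expected in the prepared section.

194 growth increments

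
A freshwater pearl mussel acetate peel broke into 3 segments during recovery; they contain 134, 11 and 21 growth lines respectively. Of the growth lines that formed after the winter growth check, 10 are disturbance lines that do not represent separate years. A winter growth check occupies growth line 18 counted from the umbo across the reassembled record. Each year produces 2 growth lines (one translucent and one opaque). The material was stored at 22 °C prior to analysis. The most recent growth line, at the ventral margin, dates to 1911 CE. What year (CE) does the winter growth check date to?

Total growth lines = 134 + 11 + 21 = 166.
166 − 18 = 148 growth lines lie beyond the winter growth check toward the ventral margin.
Excluding 10 false growth lines: 148 − 10 = 138.
With 2 growth lines per year, 138 / 2 = 69 years.
Counting back 69 years from 1911 CE places the winter growth check in 1911 − 69 = 1842 CE.

1842 CE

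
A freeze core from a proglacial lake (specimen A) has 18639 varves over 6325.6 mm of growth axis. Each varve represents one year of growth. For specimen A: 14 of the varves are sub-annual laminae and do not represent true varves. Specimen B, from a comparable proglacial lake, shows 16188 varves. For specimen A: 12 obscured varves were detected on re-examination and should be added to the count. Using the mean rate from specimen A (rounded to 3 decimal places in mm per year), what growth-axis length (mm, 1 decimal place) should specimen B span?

5487.7 mm

Specimen A: after corrections the count is 18639 − 14 + 12 = 18637 varves.
A: Extension rate ≈ 6325.6 / 18637 = 0.339 mm/yr.
For B, 0.339 mm/year × 16188 years = 5487.7 mm.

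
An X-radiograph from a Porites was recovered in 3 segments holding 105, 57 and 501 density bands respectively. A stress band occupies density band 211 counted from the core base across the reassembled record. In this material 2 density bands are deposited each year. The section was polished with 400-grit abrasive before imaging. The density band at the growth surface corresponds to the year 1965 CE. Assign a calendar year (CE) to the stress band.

Total density bands = 105 + 57 + 501 = 663.
Between density band 211 and the growth surface there are 663 − 211 = 452 density bands.
Dividing by 2 density bands per year: 452 / 2 = 226 years.
The density band at the growth surface is 1965 CE, so the stress band dates to 1965 − 226 = 1739 CE.

1739 CE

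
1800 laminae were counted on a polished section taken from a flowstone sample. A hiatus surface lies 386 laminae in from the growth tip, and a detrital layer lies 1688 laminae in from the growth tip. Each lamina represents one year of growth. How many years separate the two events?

1302 years

Separation: 1688 − 386 = 1302 laminae.
That is 1302 years at one lamina per year.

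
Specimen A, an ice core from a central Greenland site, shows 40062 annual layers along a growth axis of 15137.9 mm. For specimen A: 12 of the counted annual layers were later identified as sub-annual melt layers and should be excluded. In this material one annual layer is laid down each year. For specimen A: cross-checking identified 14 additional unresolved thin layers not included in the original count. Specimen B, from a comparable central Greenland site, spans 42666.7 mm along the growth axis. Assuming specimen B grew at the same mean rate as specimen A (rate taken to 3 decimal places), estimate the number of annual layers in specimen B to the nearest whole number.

112875 annual layers

Specimen A: true annual layer count = 40062 − 12 + 14 = 40064.
A: 15137.9 mm over 40064 years gives 15137.9 / 40064 ≈ 0.378 mm per year.
B spans 42666.7 / 0.378 = 112874.87 years ≈ 112875 annual layers.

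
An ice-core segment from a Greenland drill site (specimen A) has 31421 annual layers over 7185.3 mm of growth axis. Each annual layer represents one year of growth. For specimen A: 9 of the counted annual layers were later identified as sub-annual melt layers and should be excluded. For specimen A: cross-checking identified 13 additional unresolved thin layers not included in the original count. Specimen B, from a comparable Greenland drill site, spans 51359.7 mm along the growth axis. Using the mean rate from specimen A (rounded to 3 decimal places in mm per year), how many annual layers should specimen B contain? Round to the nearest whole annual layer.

Specimen A: correcting the raw count gives 31421 − 9 + 13 = 31425 true annual layers.
A: Extension rate ≈ 7185.3 / 31425 = 0.229 mm per year.
For B, 51359.7 / 0.229 = 224278.17 years ≈ 224278 annual layers.

224278 annual layers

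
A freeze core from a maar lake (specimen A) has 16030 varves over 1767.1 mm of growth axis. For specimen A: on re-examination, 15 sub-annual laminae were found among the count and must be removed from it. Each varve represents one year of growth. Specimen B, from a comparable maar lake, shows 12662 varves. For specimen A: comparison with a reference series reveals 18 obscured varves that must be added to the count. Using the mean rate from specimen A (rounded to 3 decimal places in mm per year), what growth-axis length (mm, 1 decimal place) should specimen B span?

1392.8 mm

Specimen A: correcting the raw count gives 16030 − 15 + 18 = 16033 true varves.
A: 1767.1 mm over 16033 years gives 1767.1 / 16033 ≈ 0.110 mm/yr.
Length of B = 0.110 × 12662 = 1392.8 mm.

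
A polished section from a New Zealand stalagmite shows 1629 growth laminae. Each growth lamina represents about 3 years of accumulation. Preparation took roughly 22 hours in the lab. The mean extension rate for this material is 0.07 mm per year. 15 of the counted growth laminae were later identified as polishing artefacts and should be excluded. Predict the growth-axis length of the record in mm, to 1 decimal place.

True growth lamina count = 1629 − 15 = 1614.
1614 growth laminae at 3 years each span 1614 × 3 = 4842 years.
Predicted length = 0.07 mm/year × 4842 years = 338.9 mm.

338.9 mm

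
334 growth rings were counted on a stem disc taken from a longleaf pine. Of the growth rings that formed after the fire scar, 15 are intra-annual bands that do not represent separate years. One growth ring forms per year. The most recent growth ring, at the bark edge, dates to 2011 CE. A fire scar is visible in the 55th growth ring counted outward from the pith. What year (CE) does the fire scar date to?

1747 CE

Between growth ring 55 and the bark edge there are 334 − 55 = 279 growth rings.
Excluding 15 false growth rings: 279 − 15 = 264.
Counting back 264 years from 2011 CE places the fire scar in 2011 − 264 = 1747 CE.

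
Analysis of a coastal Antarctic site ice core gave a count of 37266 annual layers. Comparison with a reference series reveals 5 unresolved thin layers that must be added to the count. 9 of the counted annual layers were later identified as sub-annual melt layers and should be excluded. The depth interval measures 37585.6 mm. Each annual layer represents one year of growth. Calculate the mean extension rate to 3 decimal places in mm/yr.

Adjusted count: 37266 − 9 + 5 = 37262 annual layers.
Mean rate = 37585.6 mm / 37262 years ≈ 1.009 mm/yr.

1.009 mm/yr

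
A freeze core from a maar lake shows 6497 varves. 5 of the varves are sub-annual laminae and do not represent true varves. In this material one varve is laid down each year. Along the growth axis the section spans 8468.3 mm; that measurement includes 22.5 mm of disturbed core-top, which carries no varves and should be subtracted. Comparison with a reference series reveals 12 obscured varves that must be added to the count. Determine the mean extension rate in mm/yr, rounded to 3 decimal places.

True varve count = 6497 − 5 + 12 = 6504.
Removing the 22.5 mm offcut leaves 8468.3 − 22.5 = 8445.8 mm.
Extension rate ≈ 8445.8 / 6504 = 1.299 mm/yr.

1.299 mm/yr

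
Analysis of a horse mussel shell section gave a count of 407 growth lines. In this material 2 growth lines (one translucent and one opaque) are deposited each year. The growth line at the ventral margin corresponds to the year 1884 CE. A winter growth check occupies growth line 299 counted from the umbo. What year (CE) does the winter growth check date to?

The winter growth check sits at growth line 299 from the umbo, so 407 − 299 = 108 growth lines formed after it.
With 2 growth lines per year, 108 / 2 = 54 years.
1884 − 54 = 1830 CE.

1830 CE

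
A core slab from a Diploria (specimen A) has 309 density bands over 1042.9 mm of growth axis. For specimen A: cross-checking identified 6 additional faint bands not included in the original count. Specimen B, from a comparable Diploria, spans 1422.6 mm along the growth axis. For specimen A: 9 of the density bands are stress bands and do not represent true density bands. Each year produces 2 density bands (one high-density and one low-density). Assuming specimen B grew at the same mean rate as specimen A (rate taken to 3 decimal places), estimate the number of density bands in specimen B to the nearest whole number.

417 density bands

Specimen A: correcting the raw count gives 309 − 9 + 6 = 306 true density bands.
Specimen A: 306 density bands at 2 per year is 306 / 2 = 153 years.
A: Mean rate = 1042.9 mm / 153 years ≈ 6.816 mm/yr.
For B, 1422.6 / 6.816 = 208.71 years; at 2 density bands per year that is 208.71 × 2 ≈ 417 density bands.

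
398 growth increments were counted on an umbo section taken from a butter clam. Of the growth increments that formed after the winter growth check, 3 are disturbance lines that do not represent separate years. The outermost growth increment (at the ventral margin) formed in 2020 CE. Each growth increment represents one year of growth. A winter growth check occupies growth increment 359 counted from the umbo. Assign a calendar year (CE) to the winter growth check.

Between growth increment 359 and the ventral margin there are 398 − 359 = 39 growth increments.
Excluding 3 false growth increments: 39 − 3 = 36.
Counting back 36 years from 2020 CE places the winter growth check in 2020 − 36 = 1984 CE.

1984 CE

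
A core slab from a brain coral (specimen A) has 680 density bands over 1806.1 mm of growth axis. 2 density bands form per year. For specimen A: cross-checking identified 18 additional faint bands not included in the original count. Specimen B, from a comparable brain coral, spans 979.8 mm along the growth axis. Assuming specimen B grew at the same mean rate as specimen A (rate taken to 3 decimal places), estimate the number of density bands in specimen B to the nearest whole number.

379 density bands

Specimen A: correcting the raw count gives 680 + 18 = 698 true density bands.
Specimen A: with 2 density bands per year, 698 / 2 = 349 years.
A: 1806.1 mm over 349 years gives 1806.1 / 349 ≈ 5.175 mm per year.
For B, 979.8 / 5.175 = 189.33 years; at 2 density bands per year that is 189.33 × 2 ≈ 379 density bands.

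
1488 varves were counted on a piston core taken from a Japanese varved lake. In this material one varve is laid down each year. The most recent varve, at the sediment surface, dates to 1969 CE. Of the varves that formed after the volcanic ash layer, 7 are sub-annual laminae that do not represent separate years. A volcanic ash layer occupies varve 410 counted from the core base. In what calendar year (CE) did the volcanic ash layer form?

The volcanic ash layer sits at varve 410 from the core base, so 1488 − 410 = 1078 varves formed after it.
1078 − 7 false = 1071 true varves after the volcanic ash layer.
1969 − 1071 = 898 CE.

898 CE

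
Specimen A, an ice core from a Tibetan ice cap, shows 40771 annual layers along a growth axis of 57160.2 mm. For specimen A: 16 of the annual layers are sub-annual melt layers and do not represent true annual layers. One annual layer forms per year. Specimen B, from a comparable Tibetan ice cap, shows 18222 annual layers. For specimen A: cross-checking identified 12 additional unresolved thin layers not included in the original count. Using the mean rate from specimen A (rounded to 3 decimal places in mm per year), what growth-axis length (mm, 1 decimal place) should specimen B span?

Specimen A: adjusted count: 40771 − 16 + 12 = 40767 annual layers.
A: 57160.2 mm over 40767 years gives 57160.2 / 40767 ≈ 1.402 mm/year.
For B, 1.402 mm/year × 18222 years = 25547.2 mm.

25547.2 mm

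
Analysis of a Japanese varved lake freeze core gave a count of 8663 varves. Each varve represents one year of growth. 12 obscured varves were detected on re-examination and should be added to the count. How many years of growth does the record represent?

8675 years

Adjusted count: 8663 + 12 = 8675 varves.
At one varve per year, that is 8675 years.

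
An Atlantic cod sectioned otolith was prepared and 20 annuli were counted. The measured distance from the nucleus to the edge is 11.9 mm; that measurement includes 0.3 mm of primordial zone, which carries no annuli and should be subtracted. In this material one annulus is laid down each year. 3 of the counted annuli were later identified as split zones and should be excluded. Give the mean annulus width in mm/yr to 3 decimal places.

After corrections the count is 20 − 3 = 17 annuli.
Net length = 11.9 − 0.3 = 11.6 mm.
Mean rate = 11.6 mm / 17 years ≈ 0.682 mm/yr.

0.682 mm/yr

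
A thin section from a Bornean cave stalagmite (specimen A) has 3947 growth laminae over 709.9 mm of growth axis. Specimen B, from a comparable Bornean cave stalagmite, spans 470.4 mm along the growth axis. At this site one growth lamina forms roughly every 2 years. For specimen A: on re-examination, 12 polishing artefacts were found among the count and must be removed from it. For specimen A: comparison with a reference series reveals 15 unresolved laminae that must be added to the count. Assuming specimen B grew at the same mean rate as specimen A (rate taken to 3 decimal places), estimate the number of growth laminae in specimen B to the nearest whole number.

2613 growth laminae

Specimen A: correcting the raw count gives 3947 − 12 + 15 = 3950 true growth laminae.
Specimen A: 3950 growth laminae at 2 years each span 3950 × 2 = 7900 years.
A: Extension rate ≈ 709.9 / 7900 = 0.090 mm/year.
For B, 470.4 / 0.090 = 5226.67 years; at 2 years per growth lamina that is 5226.67 / 2 ≈ 2613 growth laminae.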